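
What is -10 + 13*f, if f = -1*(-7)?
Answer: 81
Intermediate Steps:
f = 7
-10 + 13*f = -10 + 13*7 = -10 + 91 = 81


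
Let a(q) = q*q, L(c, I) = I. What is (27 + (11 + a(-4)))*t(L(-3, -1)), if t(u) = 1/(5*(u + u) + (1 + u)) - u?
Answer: 243/5 ≈ 48.600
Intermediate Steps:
a(q) = q²
t(u) = 1/(1 + 11*u) - u (t(u) = 1/(5*(2*u) + (1 + u)) - u = 1/(10*u + (1 + u)) - u = 1/(1 + 11*u) - u)
(27 + (11 + a(-4)))*t(L(-3, -1)) = (27 + (11 + (-4)²))*((1 - 1*(-1) - 11*(-1)²)/(1 + 11*(-1))) = (27 + (11 + 16))*((1 + 1 - 11*1)/(1 - 11)) = (27 + 27)*((1 + 1 - 11)/(-10)) = 54*(-⅒*(-9)) = 54*(9/10) = 243/5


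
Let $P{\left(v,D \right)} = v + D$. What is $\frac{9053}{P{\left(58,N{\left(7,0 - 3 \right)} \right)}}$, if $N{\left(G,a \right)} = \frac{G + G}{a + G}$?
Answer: $\frac{18106}{123} \approx 147.2$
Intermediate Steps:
$N{\left(G,a \right)} = \frac{2 G}{G + a}$
$P{\left(v,D \right)} = D + v$
$\frac{9053}{P{\left(58,N{\left(7,0 - 3 \right)} \right)}} = \frac{9053}{2 \cdot 7 \frac{1}{7 + \left(0 - 3\right)} + 58} = \frac{9053}{2 \cdot 7 \frac{1}{7 - 3} + 58} = \frac{9053}{2 \cdot 7 \cdot \frac{1}{4} + 58} = \frac{9053}{\frac{7}{2} + 58} = \frac{9053}{\frac{123}{2}} = 9053 \cdot \frac{2}{123} = \frac{18106}{123}$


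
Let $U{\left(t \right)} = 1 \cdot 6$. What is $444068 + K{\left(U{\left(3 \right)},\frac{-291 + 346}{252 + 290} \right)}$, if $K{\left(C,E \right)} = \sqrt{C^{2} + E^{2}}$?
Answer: $444068 + \frac{\sqrt{10578529}}{542} \approx 4.4407 \cdot 10^{5}$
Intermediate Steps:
$U{\left(t \right)} = 6$
$444068 + K{\left(U{\left(3 \right)},\frac{-291 + 346}{252 + 290} \right)} = 444068 + \sqrt{6^{2} + \left(\frac{-291 + 346}{252 + 290}\right)^{2}} = 444068 + \sqrt{36 + \left(\frac{55}{542}\right)^{2}} = 444068 + \sqrt{36 + \frac{3025}{293764}} = 444068 + \sqrt{\frac{10578529}{293764}} = 444068 + \frac{\sqrt{10578529}}{542}$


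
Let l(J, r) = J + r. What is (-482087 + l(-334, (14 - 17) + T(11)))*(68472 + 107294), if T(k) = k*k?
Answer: -84772469098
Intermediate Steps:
T(k) = k²
(-482087 + l(-334, (14 - 17) + T(11)))*(68472 + 107294) = (-482087 + (-334 + ((14 - 17) + 11²)))*(68472 + 107294) = (-482087 + (-334 + (-3 + 121)))*175766 = (-482087 + (-334 + 118))*175766 = (-482087 - 216)*175766 = -482303*175766 = -84772469098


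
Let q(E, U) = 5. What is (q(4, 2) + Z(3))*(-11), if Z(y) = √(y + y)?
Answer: -55 - 11*√6 ≈ -81.944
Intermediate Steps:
Z(y) = √2*√y (Z(y) = √(2*y) = √2*√y)
(q(4, 2) + Z(3))*(-11) = (5 + √2*√3)*(-11) = (5 + √6)*(-11) = -55 - 11*√6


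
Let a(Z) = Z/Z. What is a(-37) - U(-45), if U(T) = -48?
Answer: 49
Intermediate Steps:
a(Z) = 1
a(-37) - U(-45) = 1 - 1*(-48) = 1 + 48 = 49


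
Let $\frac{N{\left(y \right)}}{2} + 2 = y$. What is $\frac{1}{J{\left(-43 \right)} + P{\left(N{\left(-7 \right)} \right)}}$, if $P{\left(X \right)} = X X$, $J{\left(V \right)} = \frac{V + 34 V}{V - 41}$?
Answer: $\frac{12}{4103} \approx 0.0029247$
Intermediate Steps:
$N{\left(y \right)} = -4 + 2 y$
$J{\left(V \right)} = \frac{35 V}{-41 + V}$
$P{\left(X \right)} = X^{2}$
$\frac{1}{J{\left(-43 \right)} + P{\left(N{\left(-7 \right)} \right)}} = \frac{1}{35 \left(-43\right) \frac{1}{-41 - 43} + \left(-4 + 2 \left(-7\right)\right)^{2}} = \frac{1}{35 \left(-43\right) \frac{1}{-84} + \left(-4 - 14\right)^{2}} = \frac{1}{35 \left(-43\right) \left(- \frac{1}{84}\right) + \left(-18\right)^{2}} = \frac{1}{\frac{215}{12} + 324} = \frac{1}{\frac{4103}{12}} = \frac{12}{4103}$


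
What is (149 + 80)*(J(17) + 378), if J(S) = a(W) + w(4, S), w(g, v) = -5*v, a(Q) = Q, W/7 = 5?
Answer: 75112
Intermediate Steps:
W = 35 (W = 7*5 = 35)
J(S) = 35 - 5*S
(149 + 80)*(J(17) + 378) = (149 + 80)*((35 - 5*17) + 378) = 229*((35 - 85) + 378) = 229*(-50 + 378) = 229*328 = 75112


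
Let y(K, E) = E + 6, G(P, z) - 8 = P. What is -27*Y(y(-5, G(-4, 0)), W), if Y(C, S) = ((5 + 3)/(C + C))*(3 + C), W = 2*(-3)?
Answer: -702/5 ≈ -140.40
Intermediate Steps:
G(P, z) = 8 + P
W = -6
y(K, E) = 6 + E
Y(C, S) = 4*(3 + C)/C (Y(C, S) = (8/((2*C)))*(3 + C) = (8*(1/(2*C)))*(3 + C) = (4/C)*(3 + C) = 4*(3 + C)/C)
-27*Y(y(-5, G(-4, 0)), W) = -27*(4 + 12/(6 + (8 - 4))) = -27*(4 + 12/(6 + 4)) = -27*(4 + 12/10) = -27*(4 + 12*(1/10)) = -27*(4 + 6/5) = -27*26/5 = -702/5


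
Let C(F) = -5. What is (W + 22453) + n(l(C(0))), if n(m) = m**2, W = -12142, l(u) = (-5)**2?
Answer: 10936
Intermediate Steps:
l(u) = 25
(W + 22453) + n(l(C(0))) = (-12142 + 22453) + 25**2 = 10311 + 625 = 10936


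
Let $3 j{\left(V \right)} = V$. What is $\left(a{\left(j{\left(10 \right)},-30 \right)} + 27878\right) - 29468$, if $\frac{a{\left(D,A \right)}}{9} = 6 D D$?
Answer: $-990$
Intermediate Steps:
$j{\left(V \right)} = \frac{V}{3}$
$a{\left(D,A \right)} = 54 D^{2}$ ($a{\left(D,A \right)} = 9 \cdot 6 D D = 9 \cdot 6 D^{2} = 54 D^{2}$)
$\left(a{\left(j{\left(10 \right)},-30 \right)} + 27878\right) - 29468 = \left(54 \left(\frac{1}{3} \cdot 10\right)^{2} + 27878\right) - 29468 = \left(54 \left(\frac{10}{3}\right)^{2} + 27878\right) - 29468 = \left(54 \cdot \frac{100}{9} + 27878\right) - 29468 = \left(600 + 27878\right) - 29468 = 28478 - 29468 = -990$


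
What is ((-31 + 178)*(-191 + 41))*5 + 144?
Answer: -110106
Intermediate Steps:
((-31 + 178)*(-191 + 41))*5 + 144 = (147*(-150))*5 + 144 = -22050*5 + 144 = -110250 + 144 = -110106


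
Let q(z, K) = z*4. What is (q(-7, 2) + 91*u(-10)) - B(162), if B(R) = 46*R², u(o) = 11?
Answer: -1206251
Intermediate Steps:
q(z, K) = 4*z
(q(-7, 2) + 91*u(-10)) - B(162) = (4*(-7) + 91*11) - 46*162² = (-28 + 1001) - 46*26244 = 973 - 1*1207224 = 973 - 1207224 = -1206251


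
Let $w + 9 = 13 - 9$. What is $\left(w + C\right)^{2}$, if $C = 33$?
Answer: $784$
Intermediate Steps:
$w = -5$ ($w = -9 + \left(13 - 9\right) = -9 + 4 = -5$)
$\left(w + C\right)^{2} = \left(-5 + 33\right)^{2} = 28^{2} = 784$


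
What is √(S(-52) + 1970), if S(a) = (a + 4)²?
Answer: √4274 ≈ 65.376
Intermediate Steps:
S(a) = (4 + a)²
√(S(-52) + 1970) = √((4 - 52)² + 1970) = √((-48)² + 1970) = √(2304 + 1970) = √4274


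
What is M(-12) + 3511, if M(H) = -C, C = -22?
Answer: 3533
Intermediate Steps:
M(H) = 22 (M(H) = -1*(-22) = 22)
M(-12) + 3511 = 22 + 3511 = 3533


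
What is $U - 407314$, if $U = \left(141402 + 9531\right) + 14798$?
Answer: $-241583$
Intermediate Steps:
$U = 165731$ ($U = 150933 + 14798 = 165731$)
$U - 407314 = 165731 - 407314 = -241583$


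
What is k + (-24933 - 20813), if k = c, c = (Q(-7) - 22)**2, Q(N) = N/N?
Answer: -45305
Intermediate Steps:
Q(N) = 1
c = 441 (c = (1 - 22)**2 = (-21)**2 = 441)
k = 441
k + (-24933 - 20813) = 441 + (-24933 - 20813) = 441 - 45746 = -45305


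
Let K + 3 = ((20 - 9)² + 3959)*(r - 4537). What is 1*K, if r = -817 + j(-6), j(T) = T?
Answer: -21868803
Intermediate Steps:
r = -823 (r = -817 - 6 = -823)
K = -21868803 (K = -3 + ((20 - 9)² + 3959)*(-823 - 4537) = -3 + (11² + 3959)*(-5360) = -3 + (121 + 3959)*(-5360) = -3 + 4080*(-5360) = -3 - 21868800 = -21868803)
1*K = 1*(-21868803) = -21868803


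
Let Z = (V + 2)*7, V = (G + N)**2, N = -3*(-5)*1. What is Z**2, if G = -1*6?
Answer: 337561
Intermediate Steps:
G = -6
N = 15 (N = 15*1 = 15)
V = 81 (V = (-6 + 15)**2 = 9**2 = 81)
Z = 581 (Z = (81 + 2)*7 = 83*7 = 581)
Z**2 = 581**2 = 337561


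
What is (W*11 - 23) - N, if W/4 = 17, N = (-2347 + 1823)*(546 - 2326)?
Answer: -931995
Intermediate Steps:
N = 932720 (N = -524*(-1780) = 932720)
W = 68 (W = 4*17 = 68)
(W*11 - 23) - N = (68*11 - 23) - 1*932720 = (748 - 23) - 932720 = 725 - 932720 = -931995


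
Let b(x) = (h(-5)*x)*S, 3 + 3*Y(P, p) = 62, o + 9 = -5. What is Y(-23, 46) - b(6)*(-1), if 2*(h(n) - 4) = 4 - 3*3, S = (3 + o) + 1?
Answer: -211/3 ≈ -70.333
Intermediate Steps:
o = -14 (o = -9 - 5 = -14)
Y(P, p) = 59/3 (Y(P, p) = -1 + (⅓)*62 = -1 + 62/3 = 59/3)
S = -10 (S = (3 - 14) + 1 = -11 + 1 = -10)
h(n) = 3/2 (h(n) = 4 + (4 - 3*3)/2 = 4 + (4 - 9)/2 = 4 + (½)*(-5) = 4 - 5/2 = 3/2)
b(x) = -15*x (b(x) = (3*x/2)*(-10) = -15*x)
Y(-23, 46) - b(6)*(-1) = 59/3 - (-15*6)*(-1) = 59/3 - (-90)*(-1) = 59/3 - 1*90 = 59/3 - 90 = -211/3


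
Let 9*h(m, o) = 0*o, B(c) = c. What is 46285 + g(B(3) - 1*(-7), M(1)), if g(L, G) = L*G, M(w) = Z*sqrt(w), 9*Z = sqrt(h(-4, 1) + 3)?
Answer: 46285 + 10*sqrt(3)/9 ≈ 46287.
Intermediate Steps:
h(m, o) = 0 (h(m, o) = (0*o)/9 = (1/9)*0 = 0)
Z = sqrt(3)/9 (Z = sqrt(0 + 3)/9 = sqrt(3)/9 ≈ 0.19245)
M(w) = sqrt(3)*sqrt(w)/9 (M(w) = (sqrt(3)/9)*sqrt(w) = sqrt(3)*sqrt(w)/9)
g(L, G) = G*L
46285 + g(B(3) - 1*(-7), M(1)) = 46285 + (sqrt(3)*sqrt(1)/9)*(3 - 1*(-7)) = 46285 + ((1/9)*sqrt(3)*1)*(3 + 7) = 46285 + (sqrt(3)/9)*10 = 46285 + 10*sqrt(3)/9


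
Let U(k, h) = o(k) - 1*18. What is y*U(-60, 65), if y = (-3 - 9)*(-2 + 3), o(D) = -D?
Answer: -504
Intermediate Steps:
y = -12 (y = -12*1 = -12)
U(k, h) = -18 - k (U(k, h) = -k - 1*18 = -k - 18 = -18 - k)
y*U(-60, 65) = -12*(-18 - 1*(-60)) = -12*(-18 + 60) = -12*42 = -504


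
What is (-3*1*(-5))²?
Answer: 225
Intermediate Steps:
(-3*1*(-5))² = (-3*(-5))² = 15² = 225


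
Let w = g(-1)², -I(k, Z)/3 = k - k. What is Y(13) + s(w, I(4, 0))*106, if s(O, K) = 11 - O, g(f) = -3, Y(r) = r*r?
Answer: 381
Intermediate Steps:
Y(r) = r²
I(k, Z) = 0 (I(k, Z) = -3*(k - k) = -3*0 = 0)
w = 9 (w = (-3)² = 9)
Y(13) + s(w, I(4, 0))*106 = 13² + (11 - 1*9)*106 = 169 + (11 - 9)*106 = 169 + 2*106 = 169 + 212 = 381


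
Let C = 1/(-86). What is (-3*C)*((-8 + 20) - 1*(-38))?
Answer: 75/43 ≈ 1.7442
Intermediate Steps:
C = -1/86 ≈ -0.011628
(-3*C)*((-8 + 20) - 1*(-38)) = (-3*(-1/86))*((-8 + 20) - 1*(-38)) = 3*(12 + 38)/86 = (3/86)*50 = 75/43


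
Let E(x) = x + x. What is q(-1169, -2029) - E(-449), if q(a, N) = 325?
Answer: 1223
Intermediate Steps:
E(x) = 2*x
q(-1169, -2029) - E(-449) = 325 - 2*(-449) = 325 - 1*(-898) = 325 + 898 = 1223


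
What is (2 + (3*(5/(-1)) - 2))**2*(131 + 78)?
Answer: 47025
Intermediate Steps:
(2 + (3*(5/(-1)) - 2))**2*(131 + 78) = (2 + (3*(5*(-1)) - 2))**2*209 = (2 + (3*(-5) - 2))**2*209 = (2 + (-15 - 2))**2*209 = (2 - 17)**2*209 = (-15)**2*209 = 225*209 = 47025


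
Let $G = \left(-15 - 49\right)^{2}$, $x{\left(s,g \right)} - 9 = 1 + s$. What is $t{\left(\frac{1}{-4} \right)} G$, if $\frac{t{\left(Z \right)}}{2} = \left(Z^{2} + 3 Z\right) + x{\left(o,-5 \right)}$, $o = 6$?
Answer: $125440$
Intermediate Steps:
$x{\left(s,g \right)} = 10 + s$ ($x{\left(s,g \right)} = 9 + \left(1 + s\right) = 10 + s$)
$t{\left(Z \right)} = 32 + 2 Z^{2} + 6 Z$ ($t{\left(Z \right)} = 2 \left(\left(Z^{2} + 3 Z\right) + \left(10 + 6\right)\right) = 2 \left(\left(Z^{2} + 3 Z\right) + 16\right) = 2 \left(16 + Z^{2} + 3 Z\right) = 32 + 2 Z^{2} + 6 Z$)
$G = 4096$ ($G = \left(-64\right)^{2} = 4096$)
$t{\left(\frac{1}{-4} \right)} G = \left(32 + 2 \left(\frac{1}{-4}\right)^{2} + \frac{6}{-4}\right) 4096 = \left(32 + 2 \left(- \frac{1}{4}\right)^{2} + 6 \left(- \frac{1}{4}\right)\right) 4096 = \left(32 + 2 \cdot \frac{1}{16} - \frac{3}{2}\right) 4096 = \left(32 + \frac{1}{8} - \frac{3}{2}\right) 4096 = \frac{245}{8} \cdot 4096 = 125440$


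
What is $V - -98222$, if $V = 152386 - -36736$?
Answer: $287344$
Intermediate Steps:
$V = 189122$ ($V = 152386 + 36736 = 189122$)
$V - -98222 = 189122 - -98222 = 189122 + 98222 = 287344$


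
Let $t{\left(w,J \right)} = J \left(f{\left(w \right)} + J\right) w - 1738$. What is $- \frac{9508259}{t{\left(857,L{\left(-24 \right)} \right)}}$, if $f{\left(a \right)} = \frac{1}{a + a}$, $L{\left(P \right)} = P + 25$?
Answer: $\frac{19016518}{1761} \approx 10799.0$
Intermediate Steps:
$L{\left(P \right)} = 25 + P$
$f{\left(a \right)} = \frac{1}{2 a}$
$t{\left(w,J \right)} = -1738 + J w \left(J + \frac{1}{2 w}\right)$ ($t{\left(w,J \right)} = J \left(\frac{1}{2 w} + J\right) w - 1738 = J \left(J + \frac{1}{2 w}\right) w - 1738 = J w \left(J + \frac{1}{2 w}\right) - 1738 = -1738 + J w \left(J + \frac{1}{2 w}\right)$)
$- \frac{9508259}{t{\left(857,L{\left(-24 \right)} \right)}} = - \frac{9508259}{-1738 + \frac{25 - 24}{2} + 857 \left(25 - 24\right)^{2}} = - \frac{9508259}{-1738 + \frac{1}{2} \cdot 1 + 857 \cdot 1^{2}} = - \frac{9508259}{-1738 + \frac{1}{2} + 857 \cdot 1} = - \frac{9508259}{-1738 + \frac{1}{2} + 857} = - \frac{9508259}{- \frac{1761}{2}} = \left(-9508259\right) \left(- \frac{2}{1761}\right) = \frac{19016518}{1761}$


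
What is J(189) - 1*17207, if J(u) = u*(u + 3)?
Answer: 19081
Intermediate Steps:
J(u) = u*(3 + u)
J(189) - 1*17207 = 189*(3 + 189) - 1*17207 = 189*192 - 17207 = 36288 - 17207 = 19081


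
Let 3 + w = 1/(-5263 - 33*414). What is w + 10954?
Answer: 207247674/18925 ≈ 10951.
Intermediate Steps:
w = -56776/18925 (w = -3 + 1/(-5263 - 33*414) = -3 + 1/(-5263 - 13662) = -3 + 1/(-18925) = -3 - 1/18925 = -56776/18925 ≈ -3.0001)
w + 10954 = -56776/18925 + 10954 = 207247674/18925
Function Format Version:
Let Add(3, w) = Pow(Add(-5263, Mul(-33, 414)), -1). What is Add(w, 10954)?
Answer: Rational(207247674, 18925) ≈ 10951.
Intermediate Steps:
w = Rational(-56776, 18925) (w = Add(-3, Pow(Add(-5263, Mul(-33, 414)), -1)) = Add(-3, Pow(Add(-5263, -13662), -1)) = Add(-3, Pow(-18925, -1)) = Add(-3, Rational(-1, 18925)) = Rational(-56776, 18925) ≈ -3.0001)
Add(w, 10954) = Add(Rational(-56776, 18925), 10954) = Rational(207247674, 18925)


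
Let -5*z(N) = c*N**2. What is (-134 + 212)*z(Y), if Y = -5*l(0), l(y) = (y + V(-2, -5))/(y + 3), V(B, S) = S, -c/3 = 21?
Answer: 68250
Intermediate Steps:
c = -63 (c = -3*21 = -63)
l(y) = (-5 + y)/(3 + y) (l(y) = (y - 5)/(y + 3) = (-5 + y)/(3 + y))
Y = 25/3 (Y = -5*(-5 + 0)/(3 + 0) = -5*(-5)/3 = -5*(-5/3) = 25/3 ≈ 8.3333)
z(N) = 63*N**2/5 (z(N) = -(-63)*N**2/5 = 63*N**2/5)
(-134 + 212)*z(Y) = (-134 + 212)*(63*(25/3)**2/5) = 78*((63/5)*(625/9)) = 78*875 = 68250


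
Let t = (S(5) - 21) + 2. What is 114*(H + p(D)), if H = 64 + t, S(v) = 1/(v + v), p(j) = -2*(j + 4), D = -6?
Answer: 27987/5 ≈ 5597.4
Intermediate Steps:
p(j) = -8 - 2*j (p(j) = -2*(4 + j) = -8 - 2*j)
S(v) = 1/(2*v)
t = -189/10 (t = ((1/2)/5 - 21) + 2 = ((1/2)*(1/5) - 21) + 2 = (1/10 - 21) + 2 = -209/10 + 2 = -189/10 ≈ -18.900)
H = 451/10 (H = 64 - 189/10 = 451/10 ≈ 45.100)
114*(H + p(D)) = 114*(451/10 + (-8 - 2*(-6))) = 114*(451/10 + (-8 + 12)) = 114*(451/10 + 4) = 114*(491/10) = 27987/5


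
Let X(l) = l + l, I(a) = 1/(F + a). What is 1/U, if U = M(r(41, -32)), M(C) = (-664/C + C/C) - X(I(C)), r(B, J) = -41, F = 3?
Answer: 779/13436 ≈ 0.057979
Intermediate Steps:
I(a) = 1/(3 + a)
X(l) = 2*l
M(C) = 1 - 664/C - 2/(3 + C) (M(C) = (-664/C + C/C) - 2/(3 + C) = (-664/C + 1) - 2/(3 + C) = (1 - 664/C) - 2/(3 + C) = 1 - 664/C - 2/(3 + C))
U = 13436/779 (U = (-1992 + (-41)² - 663*(-41))/((-41)*(3 - 41)) = -1/41*(-1992 + 1681 + 27183)/(-38) = -1/41*(-1/38)*26872 = 13436/779 ≈ 17.248)
1/U = 1/(13436/779) = 779/13436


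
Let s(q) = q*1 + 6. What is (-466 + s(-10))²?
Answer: 220900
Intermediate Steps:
s(q) = 6 + q (s(q) = q + 6 = 6 + q)
(-466 + s(-10))² = (-466 + (6 - 10))² = (-466 - 4)² = (-470)² = 220900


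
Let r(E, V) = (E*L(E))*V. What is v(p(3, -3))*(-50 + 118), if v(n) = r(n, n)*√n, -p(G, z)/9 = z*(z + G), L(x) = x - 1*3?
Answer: 0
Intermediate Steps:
L(x) = -3 + x (L(x) = x - 3 = -3 + x)
r(E, V) = E*V*(-3 + E) (r(E, V) = (E*(-3 + E))*V = E*V*(-3 + E))
p(G, z) = -9*z*(G + z) (p(G, z) = -9*z*(z + G) = -9*z*(G + z))
v(n) = n^(5/2)*(-3 + n) (v(n) = (n*n*(-3 + n))*√n = (n²*(-3 + n))*√n = n^(5/2)*(-3 + n))
v(p(3, -3))*(-50 + 118) = ((-9*(-3)*(3 - 3))^(5/2)*(-3 - 9*(-3)*(3 - 3)))*(-50 + 118) = ((-9*(-3)*0)^(5/2)*(-3 - 9*(-3)*0))*68 = (0^(5/2)*(-3 + 0))*68 = (0*(-3))*68 = 0*68 = 0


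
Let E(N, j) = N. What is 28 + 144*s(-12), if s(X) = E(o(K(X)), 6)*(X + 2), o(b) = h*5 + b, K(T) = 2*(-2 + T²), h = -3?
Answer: -387332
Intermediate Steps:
K(T) = -4 + 2*T²
o(b) = -15 + b (o(b) = -3*5 + b = -15 + b)
s(X) = (-19 + 2*X²)*(2 + X) (s(X) = (-15 + (-4 + 2*X²))*(X + 2) = (-19 + 2*X²)*(2 + X))
28 + 144*s(-12) = 28 + 144*((-19 + 2*(-12)²)*(2 - 12)) = 28 + 144*((-19 + 2*144)*(-10)) = 28 + 144*((-19 + 288)*(-10)) = 28 + 144*(269*(-10)) = 28 + 144*(-2690) = 28 - 387360 = -387332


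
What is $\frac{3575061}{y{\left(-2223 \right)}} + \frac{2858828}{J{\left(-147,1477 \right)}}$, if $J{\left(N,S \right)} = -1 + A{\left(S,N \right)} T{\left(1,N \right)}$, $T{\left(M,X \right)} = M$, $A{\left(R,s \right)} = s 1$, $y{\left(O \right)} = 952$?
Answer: $- \frac{78303401}{5032} \approx -15561.0$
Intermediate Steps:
$A{\left(R,s \right)} = s$
$J{\left(N,S \right)} = -1 + N$ ($J{\left(N,S \right)} = -1 + N 1 = -1 + N$)
$\frac{3575061}{y{\left(-2223 \right)}} + \frac{2858828}{J{\left(-147,1477 \right)}} = \frac{3575061}{952} + \frac{2858828}{-1 - 147} = 3575061 \cdot \frac{1}{952} + \frac{2858828}{-148} = \frac{510723}{136} + 2858828 \left(- \frac{1}{148}\right) = \frac{510723}{136} - \frac{714707}{37} = - \frac{78303401}{5032}$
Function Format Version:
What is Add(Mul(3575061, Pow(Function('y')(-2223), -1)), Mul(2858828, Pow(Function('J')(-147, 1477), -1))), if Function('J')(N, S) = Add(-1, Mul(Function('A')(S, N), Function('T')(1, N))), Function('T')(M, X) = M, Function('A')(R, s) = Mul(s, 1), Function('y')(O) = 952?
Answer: Rational(-78303401, 5032) ≈ -15561.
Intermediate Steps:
Function('A')(R, s) = s
Function('J')(N, S) = Add(-1, N) (Function('J')(N, S) = Add(-1, Mul(N, 1)) = Add(-1, N))
Add(Mul(3575061, Pow(Function('y')(-2223), -1)), Mul(2858828, Pow(Function('J')(-147, 1477), -1))) = Add(Mul(3575061, Pow(952, -1)), Mul(2858828, Pow(Add(-1, -147), -1))) = Add(Mul(3575061, Rational(1, 952)), Mul(2858828, Pow(-148, -1))) = Add(Rational(510723, 136), Mul(2858828, Rational(-1, 148))) = Add(Rational(510723, 136), Rational(-714707, 37)) = Rational(-78303401, 5032)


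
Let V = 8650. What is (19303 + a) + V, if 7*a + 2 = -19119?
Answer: 176550/7 ≈ 25221.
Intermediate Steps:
a = -19121/7 (a = -2/7 + (⅐)*(-19119) = -2/7 - 19119/7 = -19121/7 ≈ -2731.6)
(19303 + a) + V = (19303 - 19121/7) + 8650 = 116000/7 + 8650 = 176550/7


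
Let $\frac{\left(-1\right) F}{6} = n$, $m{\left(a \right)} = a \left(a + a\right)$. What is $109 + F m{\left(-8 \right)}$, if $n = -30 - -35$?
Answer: $-3731$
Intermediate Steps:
$m{\left(a \right)} = 2 a^{2}$ ($m{\left(a \right)} = a 2 a = 2 a^{2}$)
$n = 5$ ($n = -30 + 35 = 5$)
$F = -30$ ($F = \left(-6\right) 5 = -30$)
$109 + F m{\left(-8 \right)} = 109 - 30 \cdot 2 \left(-8\right)^{2} = 109 - 30 \cdot 2 \cdot 64 = 109 - 3840 = -3731$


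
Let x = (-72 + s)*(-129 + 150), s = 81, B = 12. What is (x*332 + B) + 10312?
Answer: 73072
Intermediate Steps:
x = 189 (x = (-72 + 81)*(-129 + 150) = 9*21 = 189)
(x*332 + B) + 10312 = (189*332 + 12) + 10312 = (62748 + 12) + 10312 = 62760 + 10312 = 73072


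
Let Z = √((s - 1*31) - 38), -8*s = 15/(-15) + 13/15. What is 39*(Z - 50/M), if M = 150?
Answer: -13 + 13*I*√62085/10 ≈ -13.0 + 323.92*I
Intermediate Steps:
s = 1/60 (s = -(15/(-15) + 13/15)/8 = -(15*(-1/15) + 13*(1/15))/8 = -(-1 + 13/15)/8 = -⅛*(-2/15) = 1/60 ≈ 0.016667)
Z = I*√62085/30 (Z = √((1/60 - 1*31) - 38) = √((1/60 - 31) - 38) = √(-1859/60 - 38) = √(-4139/60) = I*√62085/30 ≈ 8.3056*I)
39*(Z - 50/M) = 39*(I*√62085/30 - 50/150) = 39*(I*√62085/30 - 50*1/150) = 39*(I*√62085/30 - ⅓) = 39*(-⅓ + I*√62085/30) = -13 + 13*I*√62085/10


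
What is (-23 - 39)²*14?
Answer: 53816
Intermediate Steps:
(-23 - 39)²*14 = (-62)²*14 = 3844*14 = 53816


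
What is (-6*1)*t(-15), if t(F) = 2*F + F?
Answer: 270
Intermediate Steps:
t(F) = 3*F
(-6*1)*t(-15) = (-6*1)*(3*(-15)) = -6*(-45) = 270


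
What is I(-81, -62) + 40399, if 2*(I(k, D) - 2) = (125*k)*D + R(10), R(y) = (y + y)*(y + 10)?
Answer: 354476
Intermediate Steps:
R(y) = 2*y*(10 + y) (R(y) = (2*y)*(10 + y) = 2*y*(10 + y))
I(k, D) = 202 + 125*D*k/2 (I(k, D) = 2 + ((125*k)*D + 2*10*(10 + 10))/2 = 2 + (125*D*k + 2*10*20)/2 = 2 + (125*D*k + 400)/2 = 2 + (400 + 125*D*k)/2 = 2 + (200 + 125*D*k/2) = 202 + 125*D*k/2)
I(-81, -62) + 40399 = (202 + (125/2)*(-62)*(-81)) + 40399 = (202 + 313875) + 40399 = 314077 + 40399 = 354476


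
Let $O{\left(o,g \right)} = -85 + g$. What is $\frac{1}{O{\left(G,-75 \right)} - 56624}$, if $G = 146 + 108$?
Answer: $- \frac{1}{56784} \approx -1.7611 \cdot 10^{-5}$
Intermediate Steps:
$G = 254$
$\frac{1}{O{\left(G,-75 \right)} - 56624} = \frac{1}{\left(-85 - 75\right) - 56624} = \frac{1}{-160 - 56624} = \frac{1}{-56784} = - \frac{1}{56784}$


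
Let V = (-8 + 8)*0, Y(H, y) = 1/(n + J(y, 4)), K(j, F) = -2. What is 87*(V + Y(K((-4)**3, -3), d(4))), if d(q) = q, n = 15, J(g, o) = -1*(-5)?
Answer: 87/20 ≈ 4.3500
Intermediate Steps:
J(g, o) = 5
Y(H, y) = 1/20 (Y(H, y) = 1/(15 + 5) = 1/20)
V = 0 (V = 0*0 = 0)
87*(V + Y(K((-4)**3, -3), d(4))) = 87*(0 + 1/20) = 87*(1/20) = 87/20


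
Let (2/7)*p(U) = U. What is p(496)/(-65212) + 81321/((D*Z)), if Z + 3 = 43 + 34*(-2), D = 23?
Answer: -189436537/1499876 ≈ -126.30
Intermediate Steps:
p(U) = 7*U/2
Z = -28 (Z = -3 + (43 + 34*(-2)) = -3 + (43 - 68) = -3 - 25 = -28)
p(496)/(-65212) + 81321/((D*Z)) = ((7/2)*496)/(-65212) + 81321/((23*(-28))) = 1736*(-1/65212) + 81321/(-644) = -62/2329 + 81321*(-1/644) = -62/2329 - 81321/644 = -189436537/1499876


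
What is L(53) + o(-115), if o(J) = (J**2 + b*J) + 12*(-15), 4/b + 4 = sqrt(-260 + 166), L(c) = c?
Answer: 144262/11 + 46*I*sqrt(94)/11 ≈ 13115.0 + 40.544*I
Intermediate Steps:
b = 4/(-4 + I*sqrt(94)) (b = 4/(-4 + sqrt(-260 + 166)) = 4/(-4 + sqrt(-94)) = 4/(-4 + I*sqrt(94)) ≈ -0.14545 - 0.35256*I)
o(J) = -180 + J**2 + J*(-8/55 - 2*I*sqrt(94)/55) (o(J) = (J**2 + (-8/55 - 2*I*sqrt(94)/55)*J) + 12*(-15) = (J**2 + J*(-8/55 - 2*I*sqrt(94)/55)) - 180 = -180 + J**2 + J*(-8/55 - 2*I*sqrt(94)/55))
L(53) + o(-115) = 53 + (-180 + (-115)**2 - 2/55*(-115)*(4 + I*sqrt(94))) = 53 + (-180 + 13225 + (184/11 + 46*I*sqrt(94)/11)) = 53 + (143679/11 + 46*I*sqrt(94)/11) = 144262/11 + 46*I*sqrt(94)/11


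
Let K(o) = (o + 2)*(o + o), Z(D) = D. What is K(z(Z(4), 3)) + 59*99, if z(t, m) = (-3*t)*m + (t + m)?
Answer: 7407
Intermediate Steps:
z(t, m) = m + t - 3*m*t (z(t, m) = -3*m*t + (m + t) = m + t - 3*m*t)
K(o) = 2*o*(2 + o) (K(o) = (2 + o)*(2*o) = 2*o*(2 + o))
K(z(Z(4), 3)) + 59*99 = 2*(3 + 4 - 3*3*4)*(2 + (3 + 4 - 3*3*4)) + 59*99 = 2*(3 + 4 - 36)*(2 + (3 + 4 - 36)) + 5841 = 2*(-29)*(2 - 29) + 5841 = 2*(-29)*(-27) + 5841 = 1566 + 5841 = 7407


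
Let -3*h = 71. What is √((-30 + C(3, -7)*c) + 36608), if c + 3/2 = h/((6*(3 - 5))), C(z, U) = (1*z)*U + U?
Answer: √329083/3 ≈ 191.22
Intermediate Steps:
h = -71/3 (h = -⅓*71 = -71/3 ≈ -23.667)
C(z, U) = U + U*z (C(z, U) = z*U + U = U*z + U = U + U*z)
c = 17/36 (c = -3/2 - 71*1/(6*(3 - 5))/3 = -3/2 - 71/(3*(6*(-2))) = -3/2 - 71/3/(-12) = -3/2 - 71/3*(-1/12) = -3/2 + 71/36 = 17/36 ≈ 0.47222)
√((-30 + C(3, -7)*c) + 36608) = √((-30 - 7*(1 + 3)*(17/36)) + 36608) = √((-30 - 7*4*(17/36)) + 36608) = √((-30 - 28*17/36) + 36608) = √((-30 - 119/9) + 36608) = √(-389/9 + 36608) = √(329083/9) = √329083/3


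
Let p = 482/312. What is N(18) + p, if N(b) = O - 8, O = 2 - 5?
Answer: -1475/156 ≈ -9.4551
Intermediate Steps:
O = -3
N(b) = -11 (N(b) = -3 - 8 = -11)
p = 241/156 (p = 482*(1/312) = 241/156 ≈ 1.5449)
N(18) + p = -11 + 241/156 = -1475/156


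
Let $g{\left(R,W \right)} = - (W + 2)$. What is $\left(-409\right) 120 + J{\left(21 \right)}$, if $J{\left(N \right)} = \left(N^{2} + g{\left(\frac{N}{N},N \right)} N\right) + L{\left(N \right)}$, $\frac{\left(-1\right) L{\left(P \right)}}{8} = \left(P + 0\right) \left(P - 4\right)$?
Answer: $-51978$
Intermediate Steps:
$L{\left(P \right)} = - 8 P \left(-4 + P\right)$ ($L{\left(P \right)} = - 8 \left(P + 0\right) \left(P - 4\right) = - 8 P \left(-4 + P\right)$)
$g{\left(R,W \right)} = -2 - W$ ($g{\left(R,W \right)} = - (2 + W) = -2 - W$)
$J{\left(N \right)} = N^{2} + N \left(-2 - N\right) + 8 N \left(4 - N\right)$ ($J{\left(N \right)} = \left(N^{2} + \left(-2 - N\right) N\right) + 8 N \left(4 - N\right) = \left(N^{2} + N \left(-2 - N\right)\right) + 8 N \left(4 - N\right) = N^{2} + N \left(-2 - N\right) + 8 N \left(4 - N\right)$)
$\left(-409\right) 120 + J{\left(21 \right)} = \left(-409\right) 120 + 2 \cdot 21 \left(15 - 84\right) = -49080 + 2 \cdot 21 \left(15 - 84\right) = -49080 + 2 \cdot 21 \left(-69\right) = -49080 - 2898 = -51978$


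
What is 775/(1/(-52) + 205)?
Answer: 40300/10659 ≈ 3.7808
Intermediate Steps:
775/(1/(-52) + 205) = 775/(-1/52 + 205) = 775/(10659/52) = 775*(52/10659) = 40300/10659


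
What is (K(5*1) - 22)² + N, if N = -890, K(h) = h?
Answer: -601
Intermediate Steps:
(K(5*1) - 22)² + N = (5*1 - 22)² - 890 = (5 - 22)² - 890 = (-17)² - 890 = 289 - 890 = -601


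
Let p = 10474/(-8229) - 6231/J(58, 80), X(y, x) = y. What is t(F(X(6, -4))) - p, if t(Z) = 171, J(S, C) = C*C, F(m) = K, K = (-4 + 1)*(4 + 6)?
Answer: 9124126099/52665600 ≈ 173.25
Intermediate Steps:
K = -30 (K = -3*10 = -30)
F(m) = -30
J(S, C) = C**2
p = -118308499/52665600 (p = 10474/(-8229) - 6231/(80**2) = 10474*(-1/8229) - 6231/6400 = -10474/8229 - 6231*1/6400 = -10474/8229 - 6231/6400 = -118308499/52665600 ≈ -2.2464)
t(F(X(6, -4))) - p = 171 - 1*(-118308499/52665600) = 171 + 118308499/52665600 = 9124126099/52665600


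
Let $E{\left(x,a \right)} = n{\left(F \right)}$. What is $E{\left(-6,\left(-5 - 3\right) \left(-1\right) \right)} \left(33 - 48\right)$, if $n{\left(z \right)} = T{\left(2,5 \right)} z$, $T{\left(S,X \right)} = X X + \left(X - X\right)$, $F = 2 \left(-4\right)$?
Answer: $3000$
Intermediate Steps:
$F = -8$
$T{\left(S,X \right)} = X^{2}$ ($T{\left(S,X \right)} = X^{2} + 0 = X^{2}$)
$n{\left(z \right)} = 25 z$ ($n{\left(z \right)} = 5^{2} z = 25 z$)
$E{\left(x,a \right)} = -200$ ($E{\left(x,a \right)} = 25 \left(-8\right) = -200$)
$E{\left(-6,\left(-5 - 3\right) \left(-1\right) \right)} \left(33 - 48\right) = - 200 \left(33 - 48\right) = \left(-200\right) \left(-15\right) = 3000$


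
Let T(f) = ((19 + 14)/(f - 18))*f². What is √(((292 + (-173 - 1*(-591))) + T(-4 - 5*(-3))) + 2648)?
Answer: √136591/7 ≈ 52.797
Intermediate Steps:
T(f) = 33*f²/(-18 + f) (T(f) = (33/(-18 + f))*f² = 33*f²/(-18 + f))
√(((292 + (-173 - 1*(-591))) + T(-4 - 5*(-3))) + 2648) = √(((292 + (-173 - 1*(-591))) + 33*(-4 - 5*(-3))²/(-18 + (-4 - 5*(-3)))) + 2648) = √(((292 + (-173 + 591)) + 33*(-4 + 15)²/(-18 + (-4 + 15))) + 2648) = √(((292 + 418) + 33*11²/(-18 + 11)) + 2648) = √((710 + 33*121/(-7)) + 2648) = √((710 + 33*121*(-⅐)) + 2648) = √((710 - 3993/7) + 2648) = √(977/7 + 2648) = √(19513/7) = √136591/7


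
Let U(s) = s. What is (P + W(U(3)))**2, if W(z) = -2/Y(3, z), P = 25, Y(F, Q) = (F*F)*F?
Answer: 452929/729 ≈ 621.30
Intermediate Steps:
Y(F, Q) = F**3 (Y(F, Q) = F**2*F = F**3)
W(z) = -2/27 (W(z) = -2/(3**3) = -2/27)
(P + W(U(3)))**2 = (25 - 2/27)**2 = (673/27)**2 = 452929/729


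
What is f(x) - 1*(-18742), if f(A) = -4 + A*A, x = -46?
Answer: 20854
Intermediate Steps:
f(A) = -4 + A**2
f(x) - 1*(-18742) = (-4 + (-46)**2) - 1*(-18742) = (-4 + 2116) + 18742 = 2112 + 18742 = 20854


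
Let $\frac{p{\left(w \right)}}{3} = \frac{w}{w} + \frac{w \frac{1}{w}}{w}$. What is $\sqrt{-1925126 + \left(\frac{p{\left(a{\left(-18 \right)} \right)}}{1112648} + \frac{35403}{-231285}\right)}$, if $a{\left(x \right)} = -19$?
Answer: $\frac{i \sqrt{319605630748108441333412069755}}{407453088410} \approx 1387.5 i$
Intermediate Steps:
$p{\left(w \right)} = 3 + \frac{3}{w}$ ($p{\left(w \right)} = 3 \left(\frac{w}{w} + \frac{w \frac{1}{w}}{w}\right) = 3 \left(1 + 1 \frac{1}{w}\right) = 3 \left(1 + \frac{1}{w}\right) = 3 + \frac{3}{w}$)
$\sqrt{-1925126 + \left(\frac{p{\left(a{\left(-18 \right)} \right)}}{1112648} + \frac{35403}{-231285}\right)} = \sqrt{-1925126 + \left(\frac{3 + \frac{3}{-19}}{1112648} + \frac{35403}{-231285}\right)} = \sqrt{-1925126 + \left(\left(3 + 3 \left(- \frac{1}{19}\right)\right) \frac{1}{1112648} + 35403 \left(- \frac{1}{231285}\right)\right)} = \sqrt{-1925126 - \left(\frac{11801}{77095} - \left(3 - \frac{3}{19}\right) \frac{1}{1112648}\right)} = \sqrt{-1925126 + \left(\frac{54}{19} \cdot \frac{1}{1112648} - \frac{11801}{77095}\right)} = \sqrt{-1925126 + \left(\frac{27}{10570156} - \frac{11801}{77095}\right)} = \sqrt{-1925126 - \frac{124736329391}{814906176820}} = \sqrt{- \frac{1568797193293108711}{814906176820}} = \frac{i \sqrt{319605630748108441333412069755}}{407453088410}$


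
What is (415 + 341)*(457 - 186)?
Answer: 204876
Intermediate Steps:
(415 + 341)*(457 - 186) = 756*271 = 204876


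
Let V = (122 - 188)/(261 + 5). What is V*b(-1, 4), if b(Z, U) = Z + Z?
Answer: 66/133 ≈ 0.49624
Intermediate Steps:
b(Z, U) = 2*Z
V = -33/133 (V = -66/266 = -66*1/266 = -33/133 ≈ -0.24812)
V*b(-1, 4) = -66*(-1)/133 = -33/133*(-2) = 66/133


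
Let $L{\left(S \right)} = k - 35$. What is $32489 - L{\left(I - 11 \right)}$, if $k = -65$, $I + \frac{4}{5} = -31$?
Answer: $32589$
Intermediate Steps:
$I = - \frac{159}{5}$ ($I = - \frac{4}{5} - 31 = - \frac{159}{5} \approx -31.8$)
$L{\left(S \right)} = -100$ ($L{\left(S \right)} = -65 - 35 = -100$)
$32489 - L{\left(I - 11 \right)} = 32489 - -100 = 32489 + 100 = 32589$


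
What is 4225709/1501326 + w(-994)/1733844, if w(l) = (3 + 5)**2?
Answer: 610568023355/216922089762 ≈ 2.8147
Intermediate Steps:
w(l) = 64 (w(l) = 8**2 = 64)
4225709/1501326 + w(-994)/1733844 = 4225709/1501326 + 64/1733844 = 4225709*(1/1501326) + 64*(1/1733844) = 4225709/1501326 + 16/433461 = 610568023355/216922089762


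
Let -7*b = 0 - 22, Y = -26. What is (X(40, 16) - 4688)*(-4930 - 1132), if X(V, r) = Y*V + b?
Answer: 34704084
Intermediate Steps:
b = 22/7 (b = -(0 - 22)/7 = -1/7*(-22) = 22/7 ≈ 3.1429)
X(V, r) = 22/7 - 26*V (X(V, r) = -26*V + 22/7 = 22/7 - 26*V)
(X(40, 16) - 4688)*(-4930 - 1132) = ((22/7 - 26*40) - 4688)*(-4930 - 1132) = ((22/7 - 1040) - 4688)*(-6062) = (-7258/7 - 4688)*(-6062) = -40074/7*(-6062) = 34704084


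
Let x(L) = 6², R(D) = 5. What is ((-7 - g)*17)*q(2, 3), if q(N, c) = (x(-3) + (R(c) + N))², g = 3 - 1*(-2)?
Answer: -377196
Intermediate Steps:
g = 5 (g = 3 + 2 = 5)
x(L) = 36
q(N, c) = (41 + N)² (q(N, c) = (36 + (5 + N))² = (41 + N)²)
((-7 - g)*17)*q(2, 3) = ((-7 - 1*5)*17)*(41 + 2)² = ((-7 - 5)*17)*43² = -12*17*1849 = -204*1849 = -377196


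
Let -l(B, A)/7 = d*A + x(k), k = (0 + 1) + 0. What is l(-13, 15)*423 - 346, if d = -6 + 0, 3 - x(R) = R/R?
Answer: 260222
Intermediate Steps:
k = 1 (k = 1 + 0 = 1)
x(R) = 2 (x(R) = 3 - R/R = 3 - 1*1 = 3 - 1 = 2)
d = -6
l(B, A) = -14 + 42*A (l(B, A) = -7*(-6*A + 2) = -7*(2 - 6*A) = -14 + 42*A)
l(-13, 15)*423 - 346 = (-14 + 42*15)*423 - 346 = (-14 + 630)*423 - 346 = 616*423 - 346 = 260568 - 346 = 260222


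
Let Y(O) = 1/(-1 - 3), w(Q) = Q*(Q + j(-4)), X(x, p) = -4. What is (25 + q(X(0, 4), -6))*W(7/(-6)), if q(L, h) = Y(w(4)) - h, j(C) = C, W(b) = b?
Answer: -287/8 ≈ -35.875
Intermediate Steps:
w(Q) = Q*(-4 + Q) (w(Q) = Q*(Q - 4) = Q*(-4 + Q))
Y(O) = -¼ (Y(O) = 1/(-4) = -¼)
q(L, h) = -¼ - h
(25 + q(X(0, 4), -6))*W(7/(-6)) = (25 + (-¼ - 1*(-6)))*(7/(-6)) = (25 + (-¼ + 6))*(7*(-⅙)) = (25 + 23/4)*(-7/6) = (123/4)*(-7/6) = -287/8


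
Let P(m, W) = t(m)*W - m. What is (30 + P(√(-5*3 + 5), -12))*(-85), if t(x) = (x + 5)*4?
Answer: 17850 + 4165*I*√10 ≈ 17850.0 + 13171.0*I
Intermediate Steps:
t(x) = 20 + 4*x (t(x) = (5 + x)*4 = 20 + 4*x)
P(m, W) = -m + W*(20 + 4*m) (P(m, W) = (20 + 4*m)*W - m = W*(20 + 4*m) - m = -m + W*(20 + 4*m))
(30 + P(√(-5*3 + 5), -12))*(-85) = (30 + (-√(-5*3 + 5) + 4*(-12)*(5 + √(-5*3 + 5))))*(-85) = (30 + (-√(-15 + 5) + 4*(-12)*(5 + √(-15 + 5))))*(-85) = (30 + (-√(-10) + 4*(-12)*(5 + √(-10))))*(-85) = (30 + (-I*√10 + 4*(-12)*(5 + I*√10)))*(-85) = (30 + (-I*√10 + (-240 - 48*I*√10)))*(-85) = (30 + (-240 - 49*I*√10))*(-85) = (-210 - 49*I*√10)*(-85) = 17850 + 4165*I*√10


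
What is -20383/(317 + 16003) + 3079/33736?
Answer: -4686703/4048320 ≈ -1.1577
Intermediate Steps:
-20383/(317 + 16003) + 3079/33736 = -20383/16320 + 3079*(1/33736) = -20383*1/16320 + 3079/33736 = -1199/960 + 3079/33736 = -4686703/4048320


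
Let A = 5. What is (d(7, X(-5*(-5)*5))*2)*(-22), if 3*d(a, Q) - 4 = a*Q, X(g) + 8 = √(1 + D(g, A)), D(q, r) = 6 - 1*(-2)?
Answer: 1364/3 ≈ 454.67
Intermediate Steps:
D(q, r) = 8 (D(q, r) = 6 + 2 = 8)
X(g) = -5 (X(g) = -8 + √(1 + 8) = -8 + √9 = -8 + 3 = -5)
d(a, Q) = 4/3 + Q*a/3 (d(a, Q) = 4/3 + (a*Q)/3 = 4/3 + (Q*a)/3 = 4/3 + Q*a/3)
(d(7, X(-5*(-5)*5))*2)*(-22) = ((4/3 + (⅓)*(-5)*7)*2)*(-22) = ((4/3 - 35/3)*2)*(-22) = -31/3*2*(-22) = -62/3*(-22) = 1364/3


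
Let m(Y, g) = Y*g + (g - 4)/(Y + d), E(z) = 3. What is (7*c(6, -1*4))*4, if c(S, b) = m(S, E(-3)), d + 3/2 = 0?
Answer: 4480/9 ≈ 497.78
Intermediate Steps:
d = -3/2 (d = -3/2 + 0 = -3/2 ≈ -1.5000)
m(Y, g) = Y*g + (-4 + g)/(-3/2 + Y) (m(Y, g) = Y*g + (g - 4)/(Y - 3/2) = Y*g + (-4 + g)/(-3/2 + Y))
c(S, b) = (-2 - 9*S + 6*S**2)/(-3 + 2*S) (c(S, b) = (-8 + 2*3 - 3*S*3 + 2*3*S**2)/(-3 + 2*S) = (-8 + 6 - 9*S + 6*S**2)/(-3 + 2*S) = (-2 - 9*S + 6*S**2)/(-3 + 2*S))
(7*c(6, -1*4))*4 = (7*((-2 - 9*6 + 6*6**2)/(-3 + 2*6)))*4 = (7*((-2 - 54 + 6*36)/(-3 + 12)))*4 = (7*((-2 - 54 + 216)/9))*4 = (7*((1/9)*160))*4 = (7*(160/9))*4 = (1120/9)*4 = 4480/9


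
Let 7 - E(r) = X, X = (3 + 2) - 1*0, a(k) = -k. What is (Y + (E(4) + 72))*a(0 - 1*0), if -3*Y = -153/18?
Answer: 0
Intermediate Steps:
X = 5 (X = 5 + 0 = 5)
Y = 17/6 (Y = -(-51)/18 = -1/3*(-17/2) = 17/6 ≈ 2.8333)
E(r) = 2 (E(r) = 7 - 1*5 = 7 - 5 = 2)
(Y + (E(4) + 72))*a(0 - 1*0) = (17/6 + (2 + 72))*(-(0 - 1*0)) = (17/6 + 74)*(-(0 + 0)) = 461*(-1*0)/6 = (461/6)*0 = 0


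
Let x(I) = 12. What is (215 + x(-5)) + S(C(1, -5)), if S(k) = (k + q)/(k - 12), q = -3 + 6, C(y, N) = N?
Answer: 3861/17 ≈ 227.12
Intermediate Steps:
q = 3
S(k) = (3 + k)/(-12 + k) (S(k) = (k + 3)/(k - 12) = (3 + k)/(-12 + k))
(215 + x(-5)) + S(C(1, -5)) = (215 + 12) + (3 - 5)/(-12 - 5) = 227 - 2/(-17) = 227 - 1/17*(-2) = 227 + 2/17 = 3861/17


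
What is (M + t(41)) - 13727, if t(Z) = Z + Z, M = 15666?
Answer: 2021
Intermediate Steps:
t(Z) = 2*Z
(M + t(41)) - 13727 = (15666 + 2*41) - 13727 = (15666 + 82) - 13727 = 15748 - 13727 = 2021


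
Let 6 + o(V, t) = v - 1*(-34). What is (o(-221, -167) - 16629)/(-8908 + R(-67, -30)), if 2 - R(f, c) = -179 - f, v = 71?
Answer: 8265/4397 ≈ 1.8797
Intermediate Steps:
R(f, c) = 181 + f (R(f, c) = 2 - (-179 - f) = 2 + (179 + f) = 181 + f)
o(V, t) = 99 (o(V, t) = -6 + (71 - 1*(-34)) = -6 + (71 + 34) = -6 + 105 = 99)
(o(-221, -167) - 16629)/(-8908 + R(-67, -30)) = (99 - 16629)/(-8908 + (181 - 67)) = -16530/(-8908 + 114) = -16530/(-8794) = -16530*(-1/8794) = 8265/4397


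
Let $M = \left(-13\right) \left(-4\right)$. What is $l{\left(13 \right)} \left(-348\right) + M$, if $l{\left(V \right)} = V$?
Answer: $-4472$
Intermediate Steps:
$M = 52$
$l{\left(13 \right)} \left(-348\right) + M = 13 \left(-348\right) + 52 = -4524 + 52 = -4472$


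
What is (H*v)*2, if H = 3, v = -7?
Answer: -42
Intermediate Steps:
(H*v)*2 = (3*(-7))*2 = -21*2 = -42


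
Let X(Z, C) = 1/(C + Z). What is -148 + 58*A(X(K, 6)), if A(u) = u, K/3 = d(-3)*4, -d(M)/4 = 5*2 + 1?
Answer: -1333/9 ≈ -148.11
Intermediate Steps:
d(M) = -44 (d(M) = -4*(5*2 + 1) = -4*(10 + 1) = -4*11 = -44)
K = -528 (K = 3*(-44*4) = 3*(-176) = -528)
-148 + 58*A(X(K, 6)) = -148 + 58/(6 - 528) = -148 + 58/(-522) = -148 + 58*(-1/522) = -148 - 1/9 = -1333/9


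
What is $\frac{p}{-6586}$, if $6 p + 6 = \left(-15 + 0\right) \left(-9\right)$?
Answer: $- \frac{43}{13172} \approx -0.0032645$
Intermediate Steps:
$p = \frac{43}{2}$ ($p = -1 + \frac{\left(-15 + 0\right) \left(-9\right)}{6} = -1 + \frac{\left(-15\right) \left(-9\right)}{6} = -1 + \frac{1}{6} \cdot 135 = -1 + \frac{45}{2} = \frac{43}{2} \approx 21.5$)
$\frac{p}{-6586} = \frac{43}{2 \left(-6586\right)} = \frac{43}{2} \left(- \frac{1}{6586}\right) = - \frac{43}{13172}$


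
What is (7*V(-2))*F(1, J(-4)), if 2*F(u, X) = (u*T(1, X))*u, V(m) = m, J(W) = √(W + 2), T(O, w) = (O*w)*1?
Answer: -7*I*√2 ≈ -9.8995*I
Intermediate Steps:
T(O, w) = O*w
J(W) = √(2 + W)
F(u, X) = X*u²/2 (F(u, X) = ((u*(1*X))*u)/2 = ((u*X)*u)/2 = ((X*u)*u)/2 = (X*u²)/2 = X*u²/2)
(7*V(-2))*F(1, J(-4)) = (7*(-2))*((½)*√(2 - 4)*1²) = -7*√(-2) = -7*I*√2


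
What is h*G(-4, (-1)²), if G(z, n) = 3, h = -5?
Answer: -15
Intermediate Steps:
h*G(-4, (-1)²) = -5*3 = -15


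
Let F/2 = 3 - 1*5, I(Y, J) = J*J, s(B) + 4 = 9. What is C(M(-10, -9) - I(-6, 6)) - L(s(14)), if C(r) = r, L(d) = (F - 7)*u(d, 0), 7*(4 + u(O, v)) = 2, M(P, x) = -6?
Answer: -580/7 ≈ -82.857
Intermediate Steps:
s(B) = 5 (s(B) = -4 + 9 = 5)
I(Y, J) = J²
u(O, v) = -26/7 (u(O, v) = -4 + (⅐)*2 = -4 + 2/7 = -26/7)
F = -4 (F = 2*(3 - 1*5) = 2*(3 - 5) = 2*(-2) = -4)
L(d) = 286/7 (L(d) = (-4 - 7)*(-26/7) = -11*(-26/7) = 286/7)
C(M(-10, -9) - I(-6, 6)) - L(s(14)) = (-6 - 1*6²) - 1*286/7 = (-6 - 1*36) - 286/7 = (-6 - 36) - 286/7 = -42 - 286/7 = -580/7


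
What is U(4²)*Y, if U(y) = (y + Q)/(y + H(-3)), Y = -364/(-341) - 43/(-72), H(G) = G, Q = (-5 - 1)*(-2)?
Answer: 286097/79794 ≈ 3.5854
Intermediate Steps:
Q = 12 (Q = -6*(-2) = 12)
Y = 40871/24552 (Y = -364*(-1/341) - 43*(-1/72) = 364/341 + 43/72 = 40871/24552 ≈ 1.6647)
U(y) = (12 + y)/(-3 + y) (U(y) = (y + 12)/(y - 3) = (12 + y)/(-3 + y))
U(4²)*Y = ((12 + 4²)/(-3 + 4²))*(40871/24552) = ((12 + 16)/(-3 + 16))*(40871/24552) = (28/13)*(40871/24552) = 286097/79794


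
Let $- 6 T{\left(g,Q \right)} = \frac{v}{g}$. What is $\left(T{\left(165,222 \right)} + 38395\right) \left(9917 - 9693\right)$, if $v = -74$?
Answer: $\frac{4257245888}{495} \approx 8.6005 \cdot 10^{6}$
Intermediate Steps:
$T{\left(g,Q \right)} = \frac{37}{3 g}$ ($T{\left(g,Q \right)} = - \frac{\left(-74\right) \frac{1}{g}}{6} = \frac{37}{3 g}$)
$\left(T{\left(165,222 \right)} + 38395\right) \left(9917 - 9693\right) = \left(\frac{37}{3 \cdot 165} + 38395\right) \left(9917 - 9693\right) = \left(\frac{37}{3} \cdot \frac{1}{165} + 38395\right) \left(9917 - 9693\right) = \left(\frac{37}{495} + 38395\right) \left(9917 - 9693\right) = \frac{19005562}{495} \cdot 224 = \frac{4257245888}{495}$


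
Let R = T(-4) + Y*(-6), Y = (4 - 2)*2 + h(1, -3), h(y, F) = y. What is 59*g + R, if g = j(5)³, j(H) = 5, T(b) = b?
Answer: 7341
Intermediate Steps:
Y = 5 (Y = (4 - 2)*2 + 1 = 2*2 + 1 = 4 + 1 = 5)
g = 125 (g = 5³ = 125)
R = -34 (R = -4 + 5*(-6) = -4 - 30 = -34)
59*g + R = 59*125 - 34 = 7375 - 34 = 7341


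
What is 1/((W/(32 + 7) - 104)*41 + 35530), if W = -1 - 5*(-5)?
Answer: 13/406786 ≈ 3.1958e-5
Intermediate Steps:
W = 24 (W = -1 - 1*(-25) = -1 + 25 = 24)
1/((W/(32 + 7) - 104)*41 + 35530) = 1/((24/(32 + 7) - 104)*41 + 35530) = 1/((24/39 - 104)*41 + 35530) = 1/(((1/39)*24 - 104)*41 + 35530) = 1/((8/13 - 104)*41 + 35530) = 1/(-1344/13*41 + 35530) = 1/(-55104/13 + 35530) = 1/(406786/13) = 13/406786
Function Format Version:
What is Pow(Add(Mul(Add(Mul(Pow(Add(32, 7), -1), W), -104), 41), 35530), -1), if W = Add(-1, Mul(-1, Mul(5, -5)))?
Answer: Rational(13, 406786) ≈ 3.1958e-5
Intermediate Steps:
W = 24 (W = Add(-1, Mul(-1, -25)) = Add(-1, 25) = 24)
Pow(Add(Mul(Add(Mul(Pow(Add(32, 7), -1), W), -104), 41), 35530), -1) = Pow(Add(Mul(Add(Mul(Pow(Add(32, 7), -1), 24), -104), 41), 35530), -1) = Pow(Add(Mul(Add(Mul(Pow(39, -1), 24), -104), 41), 35530), -1) = Pow(Add(Mul(Add(Mul(Rational(1, 39), 24), -104), 41), 35530), -1) = Pow(Add(Mul(Add(Rational(8, 13), -104), 41), 35530), -1) = Pow(Add(Mul(Rational(-1344, 13), 41), 35530), -1) = Pow(Add(Rational(-55104, 13), 35530), -1) = Pow(Rational(406786, 13), -1) = Rational(13, 406786)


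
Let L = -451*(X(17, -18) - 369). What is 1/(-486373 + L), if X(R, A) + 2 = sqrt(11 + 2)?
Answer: -319052/101791534491 + 451*sqrt(13)/101791534491 ≈ -3.1184e-6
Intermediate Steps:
X(R, A) = -2 + sqrt(13) (X(R, A) = -2 + sqrt(11 + 2) = -2 + sqrt(13))
L = 167321 - 451*sqrt(13) (L = -451*((-2 + sqrt(13)) - 369) = -451*(-371 + sqrt(13)) = 167321 - 451*sqrt(13) ≈ 1.6570e+5)
1/(-486373 + L) = 1/(-486373 + (167321 - 451*sqrt(13))) = 1/(-319052 - 451*sqrt(13))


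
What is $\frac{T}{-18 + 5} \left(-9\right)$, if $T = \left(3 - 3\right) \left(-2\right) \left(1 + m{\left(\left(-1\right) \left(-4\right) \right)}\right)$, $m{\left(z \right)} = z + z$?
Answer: $0$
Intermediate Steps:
$m{\left(z \right)} = 2 z$
$T = 0$ ($T = \left(3 - 3\right) \left(-2\right) \left(1 + 2 \left(\left(-1\right) \left(-4\right)\right)\right) = 0 \left(-2\right) \left(1 + 2 \cdot 4\right) = 0 \left(1 + 8\right) = 0 \cdot 9 = 0$)
$\frac{T}{-18 + 5} \left(-9\right) = \frac{0}{-18 + 5} \left(-9\right) = \frac{0}{-13} \left(-9\right) = 0 \left(- \frac{1}{13}\right) \left(-9\right) = 0 \left(-9\right) = 0$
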